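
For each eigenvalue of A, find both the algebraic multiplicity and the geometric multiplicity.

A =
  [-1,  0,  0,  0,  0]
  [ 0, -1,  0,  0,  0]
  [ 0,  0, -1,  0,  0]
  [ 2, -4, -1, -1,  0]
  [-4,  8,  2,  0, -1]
λ = -1: alg = 5, geom = 4

Step 1 — factor the characteristic polynomial to read off the algebraic multiplicities:
  χ_A(x) = (x + 1)^5

Step 2 — compute geometric multiplicities via the rank-nullity identity g(λ) = n − rank(A − λI):
  rank(A − (-1)·I) = 1, so dim ker(A − (-1)·I) = n − 1 = 4

Summary:
  λ = -1: algebraic multiplicity = 5, geometric multiplicity = 4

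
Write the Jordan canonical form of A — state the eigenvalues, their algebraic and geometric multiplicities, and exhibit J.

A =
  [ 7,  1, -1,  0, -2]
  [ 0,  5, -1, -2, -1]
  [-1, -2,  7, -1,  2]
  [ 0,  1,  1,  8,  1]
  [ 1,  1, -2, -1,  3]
J_3(6) ⊕ J_2(6)

The characteristic polynomial is
  det(x·I − A) = x^5 - 30*x^4 + 360*x^3 - 2160*x^2 + 6480*x - 7776 = (x - 6)^5

Eigenvalues and multiplicities (the geometric multiplicity of λ is n − rank(A − λI), which equals the number of Jordan blocks for λ):
  λ = 6: algebraic multiplicity = 5, geometric multiplicity = 2

Determining the block sizes for each eigenvalue:
  λ = 6: with am = 5 and gm = 2, the partition is not yet determined (e.g. several partitions of 5 into 2 parts exist). Let N = A − (6)·I. Computing rank(N^1) = 3, rank(N^2) = 1, rank(N^3) = 0; the number of blocks of size ≥ j is rank(N^{j−1}) − rank(N^j), giving [2, 2, 1]. So we have 1 block(s) of size 3, 1 block(s) of size 2 → block sizes [3, 2]

Assembling the blocks gives a Jordan form
J =
  [6, 1, 0, 0, 0]
  [0, 6, 1, 0, 0]
  [0, 0, 6, 0, 0]
  [0, 0, 0, 6, 1]
  [0, 0, 0, 0, 6]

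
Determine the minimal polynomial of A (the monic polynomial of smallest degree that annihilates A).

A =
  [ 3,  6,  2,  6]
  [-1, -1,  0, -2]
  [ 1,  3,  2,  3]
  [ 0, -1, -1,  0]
x^2 - 2*x + 1

The characteristic polynomial is χ_A(x) = (x - 1)^4, so the eigenvalues are known. The minimal polynomial is
  m_A(x) = Π_λ (x − λ)^{k_λ}
where k_λ is the size of the *largest* Jordan block for λ (equivalently, the smallest k with (A − λI)^k v = 0 for every generalised eigenvector v of λ).

  λ = 1: largest Jordan block has size 2, contributing (x − 1)^2

So m_A(x) = (x - 1)^2 = x^2 - 2*x + 1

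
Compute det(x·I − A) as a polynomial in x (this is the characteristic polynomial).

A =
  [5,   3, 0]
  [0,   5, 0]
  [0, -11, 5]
x^3 - 15*x^2 + 75*x - 125

Expanding det(x·I − A) (e.g. by cofactor expansion or by noting that A is similar to its Jordan form J, which has the same characteristic polynomial as A) gives
  χ_A(x) = x^3 - 15*x^2 + 75*x - 125
which factors as (x - 5)^3. The eigenvalues (with algebraic multiplicities) are λ = 5 with multiplicity 3.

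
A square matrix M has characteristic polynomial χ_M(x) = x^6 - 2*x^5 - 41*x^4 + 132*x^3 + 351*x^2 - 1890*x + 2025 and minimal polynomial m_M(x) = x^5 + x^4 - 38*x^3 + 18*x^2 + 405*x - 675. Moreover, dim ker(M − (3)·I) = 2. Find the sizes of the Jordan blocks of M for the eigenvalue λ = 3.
Block sizes for λ = 3: [3, 1]

Step 1 — from the characteristic polynomial, algebraic multiplicity of λ = 3 is 4. From dim ker(M − (3)·I) = 2, there are exactly 2 Jordan blocks for λ = 3.
Step 2 — from the minimal polynomial, the factor (x − 3)^3 tells us the largest block for λ = 3 has size 3.
Step 3 — with total size 4, 2 blocks, and largest block 3, the block sizes (in nonincreasing order) are [3, 1].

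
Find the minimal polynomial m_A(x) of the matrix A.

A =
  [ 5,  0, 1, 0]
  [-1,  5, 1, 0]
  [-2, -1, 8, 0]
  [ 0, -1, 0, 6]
x^3 - 18*x^2 + 108*x - 216

The characteristic polynomial is χ_A(x) = (x - 6)^4, so the eigenvalues are known. The minimal polynomial is
  m_A(x) = Π_λ (x − λ)^{k_λ}
where k_λ is the size of the *largest* Jordan block for λ (equivalently, the smallest k with (A − λI)^k v = 0 for every generalised eigenvector v of λ).

  λ = 6: largest Jordan block has size 3, contributing (x − 6)^3

So m_A(x) = (x - 6)^3 = x^3 - 18*x^2 + 108*x - 216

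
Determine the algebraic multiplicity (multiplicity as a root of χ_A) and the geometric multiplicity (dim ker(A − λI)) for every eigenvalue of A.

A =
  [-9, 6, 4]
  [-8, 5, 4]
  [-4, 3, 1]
λ = -1: alg = 3, geom = 2

Step 1 — factor the characteristic polynomial to read off the algebraic multiplicities:
  χ_A(x) = (x + 1)^3

Step 2 — compute geometric multiplicities via the rank-nullity identity g(λ) = n − rank(A − λI):
  rank(A − (-1)·I) = 1, so dim ker(A − (-1)·I) = n − 1 = 2

Summary:
  λ = -1: algebraic multiplicity = 3, geometric multiplicity = 2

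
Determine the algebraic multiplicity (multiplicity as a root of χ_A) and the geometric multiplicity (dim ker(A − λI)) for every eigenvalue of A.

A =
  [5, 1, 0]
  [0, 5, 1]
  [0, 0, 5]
λ = 5: alg = 3, geom = 1

Step 1 — factor the characteristic polynomial to read off the algebraic multiplicities:
  χ_A(x) = (x - 5)^3

Step 2 — compute geometric multiplicities via the rank-nullity identity g(λ) = n − rank(A − λI):
  rank(A − (5)·I) = 2, so dim ker(A − (5)·I) = n − 2 = 1

Summary:
  λ = 5: algebraic multiplicity = 3, geometric multiplicity = 1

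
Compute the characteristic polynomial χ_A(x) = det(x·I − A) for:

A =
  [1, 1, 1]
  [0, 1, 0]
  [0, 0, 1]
x^3 - 3*x^2 + 3*x - 1

Expanding det(x·I − A) (e.g. by cofactor expansion or by noting that A is similar to its Jordan form J, which has the same characteristic polynomial as A) gives
  χ_A(x) = x^3 - 3*x^2 + 3*x - 1
which factors as (x - 1)^3. The eigenvalues (with algebraic multiplicities) are λ = 1 with multiplicity 3.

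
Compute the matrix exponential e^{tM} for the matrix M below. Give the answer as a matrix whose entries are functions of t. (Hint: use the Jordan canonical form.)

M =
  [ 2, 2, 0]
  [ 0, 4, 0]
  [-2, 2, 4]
e^{tM} =
  [exp(2*t), exp(4*t) - exp(2*t), 0]
  [0, exp(4*t), 0]
  [-exp(4*t) + exp(2*t), exp(4*t) - exp(2*t), exp(4*t)]

Strategy: write M = P · J · P⁻¹ where J is a Jordan canonical form, so e^{tM} = P · e^{tJ} · P⁻¹, and e^{tJ} can be computed block-by-block.

M has Jordan form
J =
  [2, 0, 0]
  [0, 4, 0]
  [0, 0, 4]
(up to reordering of blocks).

Per-block formulas:
  For a 1×1 block at λ = 4: exp(t · [4]) = [e^(4t)].
  For a 1×1 block at λ = 2: exp(t · [2]) = [e^(2t)].

After assembling e^{tJ} and conjugating by P, we get:

e^{tM} =
  [exp(2*t), exp(4*t) - exp(2*t), 0]
  [0, exp(4*t), 0]
  [-exp(4*t) + exp(2*t), exp(4*t) - exp(2*t), exp(4*t)]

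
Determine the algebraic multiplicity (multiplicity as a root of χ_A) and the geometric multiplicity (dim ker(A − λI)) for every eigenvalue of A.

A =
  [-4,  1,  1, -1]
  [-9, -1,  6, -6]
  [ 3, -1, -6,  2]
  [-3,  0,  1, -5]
λ = -4: alg = 4, geom = 2

Step 1 — factor the characteristic polynomial to read off the algebraic multiplicities:
  χ_A(x) = (x + 4)^4

Step 2 — compute geometric multiplicities via the rank-nullity identity g(λ) = n − rank(A − λI):
  rank(A − (-4)·I) = 2, so dim ker(A − (-4)·I) = n − 2 = 2

Summary:
  λ = -4: algebraic multiplicity = 4, geometric multiplicity = 2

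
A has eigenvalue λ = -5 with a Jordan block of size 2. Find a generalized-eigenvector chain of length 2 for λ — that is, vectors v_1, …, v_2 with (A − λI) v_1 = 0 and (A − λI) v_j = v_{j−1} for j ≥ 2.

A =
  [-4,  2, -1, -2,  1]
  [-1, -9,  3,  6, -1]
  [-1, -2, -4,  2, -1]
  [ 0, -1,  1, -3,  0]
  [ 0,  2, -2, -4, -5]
A Jordan chain for λ = -5 of length 2:
v_1 = (1, -1, -1, 0, 0)ᵀ
v_2 = (1, 0, 0, 0, 0)ᵀ

Let N = A − (-5)·I. We want v_2 with N^2 v_2 = 0 but N^1 v_2 ≠ 0; then v_{j-1} := N · v_j for j = 2, …, 2.

Pick v_2 = (1, 0, 0, 0, 0)ᵀ.
Then v_1 = N · v_2 = (1, -1, -1, 0, 0)ᵀ.

Sanity check: (A − (-5)·I) v_1 = (0, 0, 0, 0, 0)ᵀ = 0. ✓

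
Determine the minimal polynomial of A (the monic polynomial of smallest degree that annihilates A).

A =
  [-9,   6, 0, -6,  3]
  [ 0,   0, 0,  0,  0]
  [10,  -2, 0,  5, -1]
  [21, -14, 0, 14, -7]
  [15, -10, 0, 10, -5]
x^2

The characteristic polynomial is χ_A(x) = x^5, so the eigenvalues are known. The minimal polynomial is
  m_A(x) = Π_λ (x − λ)^{k_λ}
where k_λ is the size of the *largest* Jordan block for λ (equivalently, the smallest k with (A − λI)^k v = 0 for every generalised eigenvector v of λ).

  λ = 0: largest Jordan block has size 2, contributing (x − 0)^2

So m_A(x) = x^2 = x^2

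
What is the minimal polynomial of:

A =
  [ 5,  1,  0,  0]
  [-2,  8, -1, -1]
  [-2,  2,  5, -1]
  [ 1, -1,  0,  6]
x^3 - 18*x^2 + 108*x - 216

The characteristic polynomial is χ_A(x) = (x - 6)^4, so the eigenvalues are known. The minimal polynomial is
  m_A(x) = Π_λ (x − λ)^{k_λ}
where k_λ is the size of the *largest* Jordan block for λ (equivalently, the smallest k with (A − λI)^k v = 0 for every generalised eigenvector v of λ).

  λ = 6: largest Jordan block has size 3, contributing (x − 6)^3

So m_A(x) = (x - 6)^3 = x^3 - 18*x^2 + 108*x - 216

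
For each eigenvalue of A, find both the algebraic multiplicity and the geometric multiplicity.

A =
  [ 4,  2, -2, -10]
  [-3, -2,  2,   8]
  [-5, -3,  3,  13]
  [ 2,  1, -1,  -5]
λ = 0: alg = 4, geom = 2

Step 1 — factor the characteristic polynomial to read off the algebraic multiplicities:
  χ_A(x) = x^4

Step 2 — compute geometric multiplicities via the rank-nullity identity g(λ) = n − rank(A − λI):
  rank(A − (0)·I) = 2, so dim ker(A − (0)·I) = n − 2 = 2

Summary:
  λ = 0: algebraic multiplicity = 4, geometric multiplicity = 2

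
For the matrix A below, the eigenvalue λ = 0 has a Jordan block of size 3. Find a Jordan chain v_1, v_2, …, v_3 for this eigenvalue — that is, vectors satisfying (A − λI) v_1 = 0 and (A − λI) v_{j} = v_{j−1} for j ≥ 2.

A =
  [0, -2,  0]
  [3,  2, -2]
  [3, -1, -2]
A Jordan chain for λ = 0 of length 3:
v_1 = (-6, 0, -9)ᵀ
v_2 = (0, 3, 3)ᵀ
v_3 = (1, 0, 0)ᵀ

Let N = A − (0)·I. We want v_3 with N^3 v_3 = 0 but N^2 v_3 ≠ 0; then v_{j-1} := N · v_j for j = 3, …, 2.

Pick v_3 = (1, 0, 0)ᵀ.
Then v_2 = N · v_3 = (0, 3, 3)ᵀ.
Then v_1 = N · v_2 = (-6, 0, -9)ᵀ.

Sanity check: (A − (0)·I) v_1 = (0, 0, 0)ᵀ = 0. ✓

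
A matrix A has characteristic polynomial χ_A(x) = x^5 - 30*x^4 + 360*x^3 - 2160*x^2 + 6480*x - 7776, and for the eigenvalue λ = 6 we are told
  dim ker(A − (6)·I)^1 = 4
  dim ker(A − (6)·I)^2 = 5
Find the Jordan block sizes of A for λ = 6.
Block sizes for λ = 6: [2, 1, 1, 1]

From the dimensions of kernels of powers, the number of Jordan blocks of size at least j is d_j − d_{j−1} where d_j = dim ker(N^j) (with d_0 = 0). Computing the differences gives [4, 1].
The number of blocks of size exactly k is (#blocks of size ≥ k) − (#blocks of size ≥ k + 1), so the partition is: 3 block(s) of size 1, 1 block(s) of size 2.
In nonincreasing order the block sizes are [2, 1, 1, 1].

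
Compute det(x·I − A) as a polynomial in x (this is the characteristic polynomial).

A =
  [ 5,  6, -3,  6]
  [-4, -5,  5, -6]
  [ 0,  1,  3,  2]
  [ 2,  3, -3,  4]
x^4 - 7*x^3 + 18*x^2 - 20*x + 8

Expanding det(x·I − A) (e.g. by cofactor expansion or by noting that A is similar to its Jordan form J, which has the same characteristic polynomial as A) gives
  χ_A(x) = x^4 - 7*x^3 + 18*x^2 - 20*x + 8
which factors as (x - 2)^3*(x - 1). The eigenvalues (with algebraic multiplicities) are λ = 1 with multiplicity 1, λ = 2 with multiplicity 3.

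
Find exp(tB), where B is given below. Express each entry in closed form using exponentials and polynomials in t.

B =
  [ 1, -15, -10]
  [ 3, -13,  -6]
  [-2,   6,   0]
e^{tB} =
  [5*t*exp(-4*t) + exp(-4*t), -15*t*exp(-4*t), -10*t*exp(-4*t)]
  [3*t*exp(-4*t), -9*t*exp(-4*t) + exp(-4*t), -6*t*exp(-4*t)]
  [-2*t*exp(-4*t), 6*t*exp(-4*t), 4*t*exp(-4*t) + exp(-4*t)]

Strategy: write B = P · J · P⁻¹ where J is a Jordan canonical form, so e^{tB} = P · e^{tJ} · P⁻¹, and e^{tJ} can be computed block-by-block.

B has Jordan form
J =
  [-4,  1,  0]
  [ 0, -4,  0]
  [ 0,  0, -4]
(up to reordering of blocks).

Per-block formulas:
  For a 1×1 block at λ = -4: exp(t · [-4]) = [e^(-4t)].
  For a 2×2 Jordan block J_2(-4): exp(t · J_2(-4)) = e^(-4t)·(I + t·N), where N is the 2×2 nilpotent shift.

After assembling e^{tJ} and conjugating by P, we get:

e^{tB} =
  [5*t*exp(-4*t) + exp(-4*t), -15*t*exp(-4*t), -10*t*exp(-4*t)]
  [3*t*exp(-4*t), -9*t*exp(-4*t) + exp(-4*t), -6*t*exp(-4*t)]
  [-2*t*exp(-4*t), 6*t*exp(-4*t), 4*t*exp(-4*t) + exp(-4*t)]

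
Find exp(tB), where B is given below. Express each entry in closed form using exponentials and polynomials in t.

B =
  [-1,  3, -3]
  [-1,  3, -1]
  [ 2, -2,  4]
e^{tB} =
  [-3*t*exp(2*t) + exp(2*t), 3*t*exp(2*t), -3*t*exp(2*t)]
  [-t*exp(2*t), t*exp(2*t) + exp(2*t), -t*exp(2*t)]
  [2*t*exp(2*t), -2*t*exp(2*t), 2*t*exp(2*t) + exp(2*t)]

Strategy: write B = P · J · P⁻¹ where J is a Jordan canonical form, so e^{tB} = P · e^{tJ} · P⁻¹, and e^{tJ} can be computed block-by-block.

B has Jordan form
J =
  [2, 1, 0]
  [0, 2, 0]
  [0, 0, 2]
(up to reordering of blocks).

Per-block formulas:
  For a 1×1 block at λ = 2: exp(t · [2]) = [e^(2t)].
  For a 2×2 Jordan block J_2(2): exp(t · J_2(2)) = e^(2t)·(I + t·N), where N is the 2×2 nilpotent shift.

After assembling e^{tJ} and conjugating by P, we get:

e^{tB} =
  [-3*t*exp(2*t) + exp(2*t), 3*t*exp(2*t), -3*t*exp(2*t)]
  [-t*exp(2*t), t*exp(2*t) + exp(2*t), -t*exp(2*t)]
  [2*t*exp(2*t), -2*t*exp(2*t), 2*t*exp(2*t) + exp(2*t)]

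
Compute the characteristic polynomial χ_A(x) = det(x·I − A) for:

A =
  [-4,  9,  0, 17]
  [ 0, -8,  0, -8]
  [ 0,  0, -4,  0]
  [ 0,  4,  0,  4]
x^4 + 12*x^3 + 48*x^2 + 64*x

Expanding det(x·I − A) (e.g. by cofactor expansion or by noting that A is similar to its Jordan form J, which has the same characteristic polynomial as A) gives
  χ_A(x) = x^4 + 12*x^3 + 48*x^2 + 64*x
which factors as x*(x + 4)^3. The eigenvalues (with algebraic multiplicities) are λ = -4 with multiplicity 3, λ = 0 with multiplicity 1.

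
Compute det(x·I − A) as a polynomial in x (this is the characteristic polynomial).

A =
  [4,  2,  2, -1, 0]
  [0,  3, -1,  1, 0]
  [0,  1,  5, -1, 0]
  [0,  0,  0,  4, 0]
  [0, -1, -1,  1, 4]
x^5 - 20*x^4 + 160*x^3 - 640*x^2 + 1280*x - 1024

Expanding det(x·I − A) (e.g. by cofactor expansion or by noting that A is similar to its Jordan form J, which has the same characteristic polynomial as A) gives
  χ_A(x) = x^5 - 20*x^4 + 160*x^3 - 640*x^2 + 1280*x - 1024
which factors as (x - 4)^5. The eigenvalues (with algebraic multiplicities) are λ = 4 with multiplicity 5.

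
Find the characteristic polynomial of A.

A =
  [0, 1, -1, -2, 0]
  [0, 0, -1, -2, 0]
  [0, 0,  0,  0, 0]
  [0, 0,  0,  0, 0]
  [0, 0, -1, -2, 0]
x^5

Expanding det(x·I − A) (e.g. by cofactor expansion or by noting that A is similar to its Jordan form J, which has the same characteristic polynomial as A) gives
  χ_A(x) = x^5
which factors as x^5. The eigenvalues (with algebraic multiplicities) are λ = 0 with multiplicity 5.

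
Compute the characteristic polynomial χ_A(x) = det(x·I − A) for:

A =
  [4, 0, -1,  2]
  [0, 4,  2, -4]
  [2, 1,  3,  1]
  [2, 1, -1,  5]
x^4 - 16*x^3 + 96*x^2 - 256*x + 256

Expanding det(x·I − A) (e.g. by cofactor expansion or by noting that A is similar to its Jordan form J, which has the same characteristic polynomial as A) gives
  χ_A(x) = x^4 - 16*x^3 + 96*x^2 - 256*x + 256
which factors as (x - 4)^4. The eigenvalues (with algebraic multiplicities) are λ = 4 with multiplicity 4.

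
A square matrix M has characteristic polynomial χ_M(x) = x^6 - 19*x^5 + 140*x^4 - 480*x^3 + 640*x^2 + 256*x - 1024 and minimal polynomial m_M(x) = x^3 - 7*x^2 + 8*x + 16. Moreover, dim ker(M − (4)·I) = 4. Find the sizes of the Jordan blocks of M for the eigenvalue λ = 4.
Block sizes for λ = 4: [2, 1, 1, 1]

Step 1 — from the characteristic polynomial, algebraic multiplicity of λ = 4 is 5. From dim ker(M − (4)·I) = 4, there are exactly 4 Jordan blocks for λ = 4.
Step 2 — from the minimal polynomial, the factor (x − 4)^2 tells us the largest block for λ = 4 has size 2.
Step 3 — with total size 5, 4 blocks, and largest block 2, the block sizes (in nonincreasing order) are [2, 1, 1, 1].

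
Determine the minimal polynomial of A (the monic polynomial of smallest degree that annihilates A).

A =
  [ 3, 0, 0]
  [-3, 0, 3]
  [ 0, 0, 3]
x^2 - 3*x

The characteristic polynomial is χ_A(x) = x*(x - 3)^2, so the eigenvalues are known. The minimal polynomial is
  m_A(x) = Π_λ (x − λ)^{k_λ}
where k_λ is the size of the *largest* Jordan block for λ (equivalently, the smallest k with (A − λI)^k v = 0 for every generalised eigenvector v of λ).

  λ = 0: largest Jordan block has size 1, contributing (x − 0)
  λ = 3: largest Jordan block has size 1, contributing (x − 3)

So m_A(x) = x*(x - 3) = x^2 - 3*x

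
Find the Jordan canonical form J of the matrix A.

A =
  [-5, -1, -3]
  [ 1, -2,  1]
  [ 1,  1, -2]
J_3(-3)

The characteristic polynomial is
  det(x·I − A) = x^3 + 9*x^2 + 27*x + 27 = (x + 3)^3

Eigenvalues and multiplicities (the geometric multiplicity of λ is n − rank(A − λI), which equals the number of Jordan blocks for λ):
  λ = -3: algebraic multiplicity = 3, geometric multiplicity = 1

Determining the block sizes for each eigenvalue:
  λ = -3: one block (gm = 1), so the single block has size am = 3 → block sizes [3]

Assembling the blocks gives a Jordan form
J =
  [-3,  1,  0]
  [ 0, -3,  1]
  [ 0,  0, -3]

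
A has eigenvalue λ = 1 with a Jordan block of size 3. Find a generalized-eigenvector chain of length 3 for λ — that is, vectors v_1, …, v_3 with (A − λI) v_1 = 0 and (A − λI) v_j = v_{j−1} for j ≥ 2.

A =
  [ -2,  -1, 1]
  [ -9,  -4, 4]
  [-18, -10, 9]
A Jordan chain for λ = 1 of length 3:
v_1 = (-2, -6, -12)ᵀ
v_2 = (-1, -5, -10)ᵀ
v_3 = (0, 1, 0)ᵀ

Let N = A − (1)·I. We want v_3 with N^3 v_3 = 0 but N^2 v_3 ≠ 0; then v_{j-1} := N · v_j for j = 3, …, 2.

Pick v_3 = (0, 1, 0)ᵀ.
Then v_2 = N · v_3 = (-1, -5, -10)ᵀ.
Then v_1 = N · v_2 = (-2, -6, -12)ᵀ.

Sanity check: (A − (1)·I) v_1 = (0, 0, 0)ᵀ = 0. ✓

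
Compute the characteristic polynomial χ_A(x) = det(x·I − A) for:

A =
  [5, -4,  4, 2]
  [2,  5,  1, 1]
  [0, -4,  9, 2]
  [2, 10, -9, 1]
x^4 - 20*x^3 + 150*x^2 - 500*x + 625

Expanding det(x·I − A) (e.g. by cofactor expansion or by noting that A is similar to its Jordan form J, which has the same characteristic polynomial as A) gives
  χ_A(x) = x^4 - 20*x^3 + 150*x^2 - 500*x + 625
which factors as (x - 5)^4. The eigenvalues (with algebraic multiplicities) are λ = 5 with multiplicity 4.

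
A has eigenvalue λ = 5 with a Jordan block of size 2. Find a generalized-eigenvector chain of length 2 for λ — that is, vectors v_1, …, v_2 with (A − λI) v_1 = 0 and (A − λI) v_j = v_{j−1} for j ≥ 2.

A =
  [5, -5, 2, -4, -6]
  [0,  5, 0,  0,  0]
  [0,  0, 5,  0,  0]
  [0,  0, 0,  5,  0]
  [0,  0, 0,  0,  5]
A Jordan chain for λ = 5 of length 2:
v_1 = (-5, 0, 0, 0, 0)ᵀ
v_2 = (0, 1, 0, 0, 0)ᵀ

Let N = A − (5)·I. We want v_2 with N^2 v_2 = 0 but N^1 v_2 ≠ 0; then v_{j-1} := N · v_j for j = 2, …, 2.

Pick v_2 = (0, 1, 0, 0, 0)ᵀ.
Then v_1 = N · v_2 = (-5, 0, 0, 0, 0)ᵀ.

Sanity check: (A − (5)·I) v_1 = (0, 0, 0, 0, 0)ᵀ = 0. ✓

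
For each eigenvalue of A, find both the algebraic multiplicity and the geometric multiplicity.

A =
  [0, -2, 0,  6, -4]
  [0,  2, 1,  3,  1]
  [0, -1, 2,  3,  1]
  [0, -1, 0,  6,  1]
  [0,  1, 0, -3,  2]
λ = 0: alg = 1, geom = 1; λ = 3: alg = 4, geom = 2

Step 1 — factor the characteristic polynomial to read off the algebraic multiplicities:
  χ_A(x) = x*(x - 3)^4

Step 2 — compute geometric multiplicities via the rank-nullity identity g(λ) = n − rank(A − λI):
  rank(A − (0)·I) = 4, so dim ker(A − (0)·I) = n − 4 = 1
  rank(A − (3)·I) = 3, so dim ker(A − (3)·I) = n − 3 = 2

Summary:
  λ = 0: algebraic multiplicity = 1, geometric multiplicity = 1
  λ = 3: algebraic multiplicity = 4, geometric multiplicity = 2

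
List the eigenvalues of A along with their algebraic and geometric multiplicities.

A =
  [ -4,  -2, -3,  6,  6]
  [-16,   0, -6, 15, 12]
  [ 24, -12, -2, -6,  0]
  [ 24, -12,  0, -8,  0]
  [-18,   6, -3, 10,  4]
λ = -2: alg = 5, geom = 3

Step 1 — factor the characteristic polynomial to read off the algebraic multiplicities:
  χ_A(x) = (x + 2)^5

Step 2 — compute geometric multiplicities via the rank-nullity identity g(λ) = n − rank(A − λI):
  rank(A − (-2)·I) = 2, so dim ker(A − (-2)·I) = n − 2 = 3

Summary:
  λ = -2: algebraic multiplicity = 5, geometric multiplicity = 3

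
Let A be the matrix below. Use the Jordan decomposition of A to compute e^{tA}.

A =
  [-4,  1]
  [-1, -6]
e^{tA} =
  [t*exp(-5*t) + exp(-5*t), t*exp(-5*t)]
  [-t*exp(-5*t), -t*exp(-5*t) + exp(-5*t)]

Strategy: write A = P · J · P⁻¹ where J is a Jordan canonical form, so e^{tA} = P · e^{tJ} · P⁻¹, and e^{tJ} can be computed block-by-block.

A has Jordan form
J =
  [-5,  1]
  [ 0, -5]
(up to reordering of blocks).

Per-block formulas:
  For a 2×2 Jordan block J_2(-5): exp(t · J_2(-5)) = e^(-5t)·(I + t·N), where N is the 2×2 nilpotent shift.

After assembling e^{tJ} and conjugating by P, we get:

e^{tA} =
  [t*exp(-5*t) + exp(-5*t), t*exp(-5*t)]
  [-t*exp(-5*t), -t*exp(-5*t) + exp(-5*t)]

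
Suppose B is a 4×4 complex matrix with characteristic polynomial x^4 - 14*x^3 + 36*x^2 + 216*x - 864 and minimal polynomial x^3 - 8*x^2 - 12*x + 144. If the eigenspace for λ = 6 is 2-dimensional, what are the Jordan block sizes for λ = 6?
Block sizes for λ = 6: [2, 1]

Step 1 — from the characteristic polynomial, algebraic multiplicity of λ = 6 is 3. From dim ker(B − (6)·I) = 2, there are exactly 2 Jordan blocks for λ = 6.
Step 2 — from the minimal polynomial, the factor (x − 6)^2 tells us the largest block for λ = 6 has size 2.
Step 3 — with total size 3, 2 blocks, and largest block 2, the block sizes (in nonincreasing order) are [2, 1].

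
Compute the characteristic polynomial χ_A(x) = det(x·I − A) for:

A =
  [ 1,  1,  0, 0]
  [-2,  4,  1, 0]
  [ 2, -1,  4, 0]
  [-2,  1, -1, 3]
x^4 - 12*x^3 + 54*x^2 - 108*x + 81

Expanding det(x·I − A) (e.g. by cofactor expansion or by noting that A is similar to its Jordan form J, which has the same characteristic polynomial as A) gives
  χ_A(x) = x^4 - 12*x^3 + 54*x^2 - 108*x + 81
which factors as (x - 3)^4. The eigenvalues (with algebraic multiplicities) are λ = 3 with multiplicity 4.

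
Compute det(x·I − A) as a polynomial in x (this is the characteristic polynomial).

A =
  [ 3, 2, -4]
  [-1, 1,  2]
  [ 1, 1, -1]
x^3 - 3*x^2 + 3*x - 1

Expanding det(x·I − A) (e.g. by cofactor expansion or by noting that A is similar to its Jordan form J, which has the same characteristic polynomial as A) gives
  χ_A(x) = x^3 - 3*x^2 + 3*x - 1
which factors as (x - 1)^3. The eigenvalues (with algebraic multiplicities) are λ = 1 with multiplicity 3.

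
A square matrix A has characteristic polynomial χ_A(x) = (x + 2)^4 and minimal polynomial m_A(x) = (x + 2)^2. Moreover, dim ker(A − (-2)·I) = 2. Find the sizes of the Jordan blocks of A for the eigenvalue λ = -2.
Block sizes for λ = -2: [2, 2]

Step 1 — from the characteristic polynomial, algebraic multiplicity of λ = -2 is 4. From dim ker(A − (-2)·I) = 2, there are exactly 2 Jordan blocks for λ = -2.
Step 2 — from the minimal polynomial, the factor (x + 2)^2 tells us the largest block for λ = -2 has size 2.
Step 3 — with total size 4, 2 blocks, and largest block 2, the block sizes (in nonincreasing order) are [2, 2].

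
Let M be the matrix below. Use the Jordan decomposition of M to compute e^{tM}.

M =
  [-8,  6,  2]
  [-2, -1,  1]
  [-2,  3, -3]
e^{tM} =
  [-4*t*exp(-4*t) + exp(-4*t), 6*t*exp(-4*t), 2*t*exp(-4*t)]
  [-2*t*exp(-4*t), 3*t*exp(-4*t) + exp(-4*t), t*exp(-4*t)]
  [-2*t*exp(-4*t), 3*t*exp(-4*t), t*exp(-4*t) + exp(-4*t)]

Strategy: write M = P · J · P⁻¹ where J is a Jordan canonical form, so e^{tM} = P · e^{tJ} · P⁻¹, and e^{tJ} can be computed block-by-block.

M has Jordan form
J =
  [-4,  1,  0]
  [ 0, -4,  0]
  [ 0,  0, -4]
(up to reordering of blocks).

Per-block formulas:
  For a 1×1 block at λ = -4: exp(t · [-4]) = [e^(-4t)].
  For a 2×2 Jordan block J_2(-4): exp(t · J_2(-4)) = e^(-4t)·(I + t·N), where N is the 2×2 nilpotent shift.

After assembling e^{tJ} and conjugating by P, we get:

e^{tM} =
  [-4*t*exp(-4*t) + exp(-4*t), 6*t*exp(-4*t), 2*t*exp(-4*t)]
  [-2*t*exp(-4*t), 3*t*exp(-4*t) + exp(-4*t), t*exp(-4*t)]
  [-2*t*exp(-4*t), 3*t*exp(-4*t), t*exp(-4*t) + exp(-4*t)]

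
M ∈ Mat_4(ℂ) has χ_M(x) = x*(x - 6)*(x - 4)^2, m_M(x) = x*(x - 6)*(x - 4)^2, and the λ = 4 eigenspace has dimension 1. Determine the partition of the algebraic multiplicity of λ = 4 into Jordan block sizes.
Block sizes for λ = 4: [2]

Step 1 — from the characteristic polynomial, algebraic multiplicity of λ = 4 is 2. From dim ker(M − (4)·I) = 1, there are exactly 1 Jordan blocks for λ = 4.
Step 2 — from the minimal polynomial, the factor (x − 4)^2 tells us the largest block for λ = 4 has size 2.
Step 3 — with total size 2, 1 blocks, and largest block 2, the block sizes (in nonincreasing order) are [2].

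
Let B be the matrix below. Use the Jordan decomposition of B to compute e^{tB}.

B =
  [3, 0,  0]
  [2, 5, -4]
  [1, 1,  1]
e^{tB} =
  [exp(3*t), 0, 0]
  [2*t*exp(3*t), 2*t*exp(3*t) + exp(3*t), -4*t*exp(3*t)]
  [t*exp(3*t), t*exp(3*t), -2*t*exp(3*t) + exp(3*t)]

Strategy: write B = P · J · P⁻¹ where J is a Jordan canonical form, so e^{tB} = P · e^{tJ} · P⁻¹, and e^{tJ} can be computed block-by-block.

B has Jordan form
J =
  [3, 1, 0]
  [0, 3, 0]
  [0, 0, 3]
(up to reordering of blocks).

Per-block formulas:
  For a 2×2 Jordan block J_2(3): exp(t · J_2(3)) = e^(3t)·(I + t·N), where N is the 2×2 nilpotent shift.
  For a 1×1 block at λ = 3: exp(t · [3]) = [e^(3t)].

After assembling e^{tJ} and conjugating by P, we get:

e^{tB} =
  [exp(3*t), 0, 0]
  [2*t*exp(3*t), 2*t*exp(3*t) + exp(3*t), -4*t*exp(3*t)]
  [t*exp(3*t), t*exp(3*t), -2*t*exp(3*t) + exp(3*t)]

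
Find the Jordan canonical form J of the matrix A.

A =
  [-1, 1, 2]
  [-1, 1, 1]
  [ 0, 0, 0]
J_3(0)

The characteristic polynomial is
  det(x·I − A) = x^3

Eigenvalues and multiplicities (the geometric multiplicity of λ is n − rank(A − λI), which equals the number of Jordan blocks for λ):
  λ = 0: algebraic multiplicity = 3, geometric multiplicity = 1

Determining the block sizes for each eigenvalue:
  λ = 0: one block (gm = 1), so the single block has size am = 3 → block sizes [3]

Assembling the blocks gives a Jordan form
J =
  [0, 1, 0]
  [0, 0, 1]
  [0, 0, 0]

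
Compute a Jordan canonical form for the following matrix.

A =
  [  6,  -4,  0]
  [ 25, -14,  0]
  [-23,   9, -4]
J_3(-4)

The characteristic polynomial is
  det(x·I − A) = x^3 + 12*x^2 + 48*x + 64 = (x + 4)^3

Eigenvalues and multiplicities (the geometric multiplicity of λ is n − rank(A − λI), which equals the number of Jordan blocks for λ):
  λ = -4: algebraic multiplicity = 3, geometric multiplicity = 1

Determining the block sizes for each eigenvalue:
  λ = -4: one block (gm = 1), so the single block has size am = 3 → block sizes [3]

Assembling the blocks gives a Jordan form
J =
  [-4,  1,  0]
  [ 0, -4,  1]
  [ 0,  0, -4]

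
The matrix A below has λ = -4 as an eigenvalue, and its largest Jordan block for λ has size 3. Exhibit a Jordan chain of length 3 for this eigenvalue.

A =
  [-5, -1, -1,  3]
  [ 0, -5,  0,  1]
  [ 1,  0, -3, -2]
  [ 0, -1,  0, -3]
A Jordan chain for λ = -4 of length 3:
v_1 = (-1, 0, 1, 0)ᵀ
v_2 = (-1, -1, 0, -1)ᵀ
v_3 = (0, 1, 0, 0)ᵀ

Let N = A − (-4)·I. We want v_3 with N^3 v_3 = 0 but N^2 v_3 ≠ 0; then v_{j-1} := N · v_j for j = 3, …, 2.

Pick v_3 = (0, 1, 0, 0)ᵀ.
Then v_2 = N · v_3 = (-1, -1, 0, -1)ᵀ.
Then v_1 = N · v_2 = (-1, 0, 1, 0)ᵀ.

Sanity check: (A − (-4)·I) v_1 = (0, 0, 0, 0)ᵀ = 0. ✓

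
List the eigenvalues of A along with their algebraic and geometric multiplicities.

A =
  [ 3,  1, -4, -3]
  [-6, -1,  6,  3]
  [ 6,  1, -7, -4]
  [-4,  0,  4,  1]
λ = -1: alg = 4, geom = 2

Step 1 — factor the characteristic polynomial to read off the algebraic multiplicities:
  χ_A(x) = (x + 1)^4

Step 2 — compute geometric multiplicities via the rank-nullity identity g(λ) = n − rank(A − λI):
  rank(A − (-1)·I) = 2, so dim ker(A − (-1)·I) = n − 2 = 2

Summary:
  λ = -1: algebraic multiplicity = 4, geometric multiplicity = 2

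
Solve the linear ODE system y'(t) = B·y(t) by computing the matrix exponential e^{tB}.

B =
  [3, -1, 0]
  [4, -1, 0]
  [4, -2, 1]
e^{tB} =
  [2*t*exp(t) + exp(t), -t*exp(t), 0]
  [4*t*exp(t), -2*t*exp(t) + exp(t), 0]
  [4*t*exp(t), -2*t*exp(t), exp(t)]

Strategy: write B = P · J · P⁻¹ where J is a Jordan canonical form, so e^{tB} = P · e^{tJ} · P⁻¹, and e^{tJ} can be computed block-by-block.

B has Jordan form
J =
  [1, 1, 0]
  [0, 1, 0]
  [0, 0, 1]
(up to reordering of blocks).

Per-block formulas:
  For a 1×1 block at λ = 1: exp(t · [1]) = [e^(1t)].
  For a 2×2 Jordan block J_2(1): exp(t · J_2(1)) = e^(1t)·(I + t·N), where N is the 2×2 nilpotent shift.

After assembling e^{tJ} and conjugating by P, we get:

e^{tB} =
  [2*t*exp(t) + exp(t), -t*exp(t), 0]
  [4*t*exp(t), -2*t*exp(t) + exp(t), 0]
  [4*t*exp(t), -2*t*exp(t), exp(t)]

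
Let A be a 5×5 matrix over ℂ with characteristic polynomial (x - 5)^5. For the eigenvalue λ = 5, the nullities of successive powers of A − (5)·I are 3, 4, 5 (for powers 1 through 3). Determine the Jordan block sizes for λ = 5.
Block sizes for λ = 5: [3, 1, 1]

From the dimensions of kernels of powers, the number of Jordan blocks of size at least j is d_j − d_{j−1} where d_j = dim ker(N^j) (with d_0 = 0). Computing the differences gives [3, 1, 1].
The number of blocks of size exactly k is (#blocks of size ≥ k) − (#blocks of size ≥ k + 1), so the partition is: 2 block(s) of size 1, 1 block(s) of size 3.
In nonincreasing order the block sizes are [3, 1, 1].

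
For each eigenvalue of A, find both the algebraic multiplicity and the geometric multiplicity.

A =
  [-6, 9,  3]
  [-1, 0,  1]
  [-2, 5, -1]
λ = -3: alg = 1, geom = 1; λ = -2: alg = 2, geom = 1

Step 1 — factor the characteristic polynomial to read off the algebraic multiplicities:
  χ_A(x) = (x + 2)^2*(x + 3)

Step 2 — compute geometric multiplicities via the rank-nullity identity g(λ) = n − rank(A − λI):
  rank(A − (-3)·I) = 2, so dim ker(A − (-3)·I) = n − 2 = 1
  rank(A − (-2)·I) = 2, so dim ker(A − (-2)·I) = n − 2 = 1

Summary:
  λ = -3: algebraic multiplicity = 1, geometric multiplicity = 1
  λ = -2: algebraic multiplicity = 2, geometric multiplicity = 1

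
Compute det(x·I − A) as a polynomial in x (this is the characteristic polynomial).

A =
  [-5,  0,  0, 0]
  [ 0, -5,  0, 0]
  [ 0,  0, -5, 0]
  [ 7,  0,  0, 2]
x^4 + 13*x^3 + 45*x^2 - 25*x - 250

Expanding det(x·I − A) (e.g. by cofactor expansion or by noting that A is similar to its Jordan form J, which has the same characteristic polynomial as A) gives
  χ_A(x) = x^4 + 13*x^3 + 45*x^2 - 25*x - 250
which factors as (x - 2)*(x + 5)^3. The eigenvalues (with algebraic multiplicities) are λ = -5 with multiplicity 3, λ = 2 with multiplicity 1.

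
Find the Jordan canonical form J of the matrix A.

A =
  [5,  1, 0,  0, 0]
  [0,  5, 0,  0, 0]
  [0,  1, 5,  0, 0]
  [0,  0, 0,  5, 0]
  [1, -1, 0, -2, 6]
J_2(5) ⊕ J_1(5) ⊕ J_1(5) ⊕ J_1(6)

The characteristic polynomial is
  det(x·I − A) = x^5 - 26*x^4 + 270*x^3 - 1400*x^2 + 3625*x - 3750 = (x - 6)*(x - 5)^4

Eigenvalues and multiplicities (the geometric multiplicity of λ is n − rank(A − λI), which equals the number of Jordan blocks for λ):
  λ = 5: algebraic multiplicity = 4, geometric multiplicity = 3
  λ = 6: algebraic multiplicity = 1, geometric multiplicity = 1

Determining the block sizes for each eigenvalue:
  λ = 5: 3 blocks summing to 4 forces exactly one block of size 2 and the rest size 1 → block sizes [2, 1, 1]
  λ = 6: one block (gm = 1), so the single block has size am = 1 → block sizes [1]

Assembling the blocks gives a Jordan form
J =
  [5, 1, 0, 0, 0]
  [0, 5, 0, 0, 0]
  [0, 0, 5, 0, 0]
  [0, 0, 0, 5, 0]
  [0, 0, 0, 0, 6]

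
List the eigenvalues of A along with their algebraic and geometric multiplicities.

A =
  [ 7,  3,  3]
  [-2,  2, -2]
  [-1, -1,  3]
λ = 4: alg = 3, geom = 2

Step 1 — factor the characteristic polynomial to read off the algebraic multiplicities:
  χ_A(x) = (x - 4)^3

Step 2 — compute geometric multiplicities via the rank-nullity identity g(λ) = n − rank(A − λI):
  rank(A − (4)·I) = 1, so dim ker(A − (4)·I) = n − 1 = 2

Summary:
  λ = 4: algebraic multiplicity = 3, geometric multiplicity = 2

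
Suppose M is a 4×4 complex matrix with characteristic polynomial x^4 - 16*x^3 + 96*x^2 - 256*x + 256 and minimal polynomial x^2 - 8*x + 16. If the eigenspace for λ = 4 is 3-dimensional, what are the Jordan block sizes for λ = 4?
Block sizes for λ = 4: [2, 1, 1]

Step 1 — from the characteristic polynomial, algebraic multiplicity of λ = 4 is 4. From dim ker(M − (4)·I) = 3, there are exactly 3 Jordan blocks for λ = 4.
Step 2 — from the minimal polynomial, the factor (x − 4)^2 tells us the largest block for λ = 4 has size 2.
Step 3 — with total size 4, 3 blocks, and largest block 2, the block sizes (in nonincreasing order) are [2, 1, 1].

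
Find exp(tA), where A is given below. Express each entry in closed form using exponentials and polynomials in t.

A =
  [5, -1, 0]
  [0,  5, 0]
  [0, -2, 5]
e^{tA} =
  [exp(5*t), -t*exp(5*t), 0]
  [0, exp(5*t), 0]
  [0, -2*t*exp(5*t), exp(5*t)]

Strategy: write A = P · J · P⁻¹ where J is a Jordan canonical form, so e^{tA} = P · e^{tJ} · P⁻¹, and e^{tJ} can be computed block-by-block.

A has Jordan form
J =
  [5, 1, 0]
  [0, 5, 0]
  [0, 0, 5]
(up to reordering of blocks).

Per-block formulas:
  For a 2×2 Jordan block J_2(5): exp(t · J_2(5)) = e^(5t)·(I + t·N), where N is the 2×2 nilpotent shift.
  For a 1×1 block at λ = 5: exp(t · [5]) = [e^(5t)].

After assembling e^{tJ} and conjugating by P, we get:

e^{tA} =
  [exp(5*t), -t*exp(5*t), 0]
  [0, exp(5*t), 0]
  [0, -2*t*exp(5*t), exp(5*t)]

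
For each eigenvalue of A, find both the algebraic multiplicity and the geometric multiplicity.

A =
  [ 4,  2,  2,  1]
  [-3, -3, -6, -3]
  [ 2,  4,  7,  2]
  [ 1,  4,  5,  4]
λ = 3: alg = 4, geom = 2

Step 1 — factor the characteristic polynomial to read off the algebraic multiplicities:
  χ_A(x) = (x - 3)^4

Step 2 — compute geometric multiplicities via the rank-nullity identity g(λ) = n − rank(A − λI):
  rank(A − (3)·I) = 2, so dim ker(A − (3)·I) = n − 2 = 2

Summary:
  λ = 3: algebraic multiplicity = 4, geometric multiplicity = 2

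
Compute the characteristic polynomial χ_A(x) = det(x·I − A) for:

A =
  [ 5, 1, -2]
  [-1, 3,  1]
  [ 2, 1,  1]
x^3 - 9*x^2 + 27*x - 27

Expanding det(x·I − A) (e.g. by cofactor expansion or by noting that A is similar to its Jordan form J, which has the same characteristic polynomial as A) gives
  χ_A(x) = x^3 - 9*x^2 + 27*x - 27
which factors as (x - 3)^3. The eigenvalues (with algebraic multiplicities) are λ = 3 with multiplicity 3.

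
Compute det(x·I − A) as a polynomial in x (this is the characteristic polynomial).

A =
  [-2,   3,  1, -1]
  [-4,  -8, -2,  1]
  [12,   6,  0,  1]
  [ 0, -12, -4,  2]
x^4 + 8*x^3 + 24*x^2 + 32*x + 16

Expanding det(x·I − A) (e.g. by cofactor expansion or by noting that A is similar to its Jordan form J, which has the same characteristic polynomial as A) gives
  χ_A(x) = x^4 + 8*x^3 + 24*x^2 + 32*x + 16
which factors as (x + 2)^4. The eigenvalues (with algebraic multiplicities) are λ = -2 with multiplicity 4.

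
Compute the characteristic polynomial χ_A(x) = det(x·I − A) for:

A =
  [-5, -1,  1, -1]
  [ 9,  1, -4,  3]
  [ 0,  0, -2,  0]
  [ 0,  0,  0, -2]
x^4 + 8*x^3 + 24*x^2 + 32*x + 16

Expanding det(x·I − A) (e.g. by cofactor expansion or by noting that A is similar to its Jordan form J, which has the same characteristic polynomial as A) gives
  χ_A(x) = x^4 + 8*x^3 + 24*x^2 + 32*x + 16
which factors as (x + 2)^4. The eigenvalues (with algebraic multiplicities) are λ = -2 with multiplicity 4.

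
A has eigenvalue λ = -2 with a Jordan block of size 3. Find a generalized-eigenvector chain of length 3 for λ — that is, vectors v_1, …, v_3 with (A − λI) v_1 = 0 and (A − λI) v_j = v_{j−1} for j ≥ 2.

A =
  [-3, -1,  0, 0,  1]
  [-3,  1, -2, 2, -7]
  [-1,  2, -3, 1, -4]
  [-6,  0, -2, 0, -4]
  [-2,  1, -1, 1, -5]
A Jordan chain for λ = -2 of length 3:
v_1 = (2, -2, -2, 4, 0)ᵀ
v_2 = (-1, -3, -1, -6, -2)ᵀ
v_3 = (1, 0, 0, 0, 0)ᵀ

Let N = A − (-2)·I. We want v_3 with N^3 v_3 = 0 but N^2 v_3 ≠ 0; then v_{j-1} := N · v_j for j = 3, …, 2.

Pick v_3 = (1, 0, 0, 0, 0)ᵀ.
Then v_2 = N · v_3 = (-1, -3, -1, -6, -2)ᵀ.
Then v_1 = N · v_2 = (2, -2, -2, 4, 0)ᵀ.

Sanity check: (A − (-2)·I) v_1 = (0, 0, 0, 0, 0)ᵀ = 0. ✓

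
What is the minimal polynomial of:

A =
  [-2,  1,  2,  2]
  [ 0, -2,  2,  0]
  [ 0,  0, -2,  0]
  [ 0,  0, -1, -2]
x^2 + 4*x + 4

The characteristic polynomial is χ_A(x) = (x + 2)^4, so the eigenvalues are known. The minimal polynomial is
  m_A(x) = Π_λ (x − λ)^{k_λ}
where k_λ is the size of the *largest* Jordan block for λ (equivalently, the smallest k with (A − λI)^k v = 0 for every generalised eigenvector v of λ).

  λ = -2: largest Jordan block has size 2, contributing (x + 2)^2

So m_A(x) = (x + 2)^2 = x^2 + 4*x + 4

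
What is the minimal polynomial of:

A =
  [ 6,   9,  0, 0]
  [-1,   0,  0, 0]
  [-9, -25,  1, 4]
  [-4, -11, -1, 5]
x^2 - 6*x + 9

The characteristic polynomial is χ_A(x) = (x - 3)^4, so the eigenvalues are known. The minimal polynomial is
  m_A(x) = Π_λ (x − λ)^{k_λ}
where k_λ is the size of the *largest* Jordan block for λ (equivalently, the smallest k with (A − λI)^k v = 0 for every generalised eigenvector v of λ).

  λ = 3: largest Jordan block has size 2, contributing (x − 3)^2

So m_A(x) = (x - 3)^2 = x^2 - 6*x + 9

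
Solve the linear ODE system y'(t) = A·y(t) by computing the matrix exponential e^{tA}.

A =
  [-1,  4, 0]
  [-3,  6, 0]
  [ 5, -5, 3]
e^{tA} =
  [-3*exp(3*t) + 4*exp(2*t), 4*exp(3*t) - 4*exp(2*t), 0]
  [-3*exp(3*t) + 3*exp(2*t), 4*exp(3*t) - 3*exp(2*t), 0]
  [5*exp(3*t) - 5*exp(2*t), -5*exp(3*t) + 5*exp(2*t), exp(3*t)]

Strategy: write A = P · J · P⁻¹ where J is a Jordan canonical form, so e^{tA} = P · e^{tJ} · P⁻¹, and e^{tJ} can be computed block-by-block.

A has Jordan form
J =
  [2, 0, 0]
  [0, 3, 0]
  [0, 0, 3]
(up to reordering of blocks).

Per-block formulas:
  For a 1×1 block at λ = 3: exp(t · [3]) = [e^(3t)].
  For a 1×1 block at λ = 2: exp(t · [2]) = [e^(2t)].

After assembling e^{tJ} and conjugating by P, we get:

e^{tA} =
  [-3*exp(3*t) + 4*exp(2*t), 4*exp(3*t) - 4*exp(2*t), 0]
  [-3*exp(3*t) + 3*exp(2*t), 4*exp(3*t) - 3*exp(2*t), 0]
  [5*exp(3*t) - 5*exp(2*t), -5*exp(3*t) + 5*exp(2*t), exp(3*t)]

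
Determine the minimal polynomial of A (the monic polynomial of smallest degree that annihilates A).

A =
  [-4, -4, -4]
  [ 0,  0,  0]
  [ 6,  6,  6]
x^2 - 2*x

The characteristic polynomial is χ_A(x) = x^2*(x - 2), so the eigenvalues are known. The minimal polynomial is
  m_A(x) = Π_λ (x − λ)^{k_λ}
where k_λ is the size of the *largest* Jordan block for λ (equivalently, the smallest k with (A − λI)^k v = 0 for every generalised eigenvector v of λ).

  λ = 0: largest Jordan block has size 1, contributing (x − 0)
  λ = 2: largest Jordan block has size 1, contributing (x − 2)

So m_A(x) = x*(x - 2) = x^2 - 2*x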